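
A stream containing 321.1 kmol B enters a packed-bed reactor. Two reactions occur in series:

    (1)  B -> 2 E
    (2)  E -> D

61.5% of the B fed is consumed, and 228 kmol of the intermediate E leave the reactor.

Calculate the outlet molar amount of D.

167 kmol

Conversion of B: B consumed = 1ξ₁ = 0.615 × 321.1 → ξ₁ = 197.5 kmol.
E balance: n_E = 0 + 2ξ₁ − 1ξ₂ = 228 → ξ₂ = (2·197.5 − 228)/1 = 167 kmol.
Outlet amounts (n = n₀ + Σ ν·ξ):
  B: 321.1 − 1(197.5) = 123.6
  E: 0 + 2(197.5) − 1(167) = 228
  D: 0 + 1(167) = 167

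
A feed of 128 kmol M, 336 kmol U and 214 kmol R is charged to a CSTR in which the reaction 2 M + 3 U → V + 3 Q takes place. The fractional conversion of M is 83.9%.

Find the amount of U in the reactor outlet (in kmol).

M reacted = 0.839 × 128 = 107.4 kmol; ν_M = −2, so ξ = 107.4/2 = 53.7 kmol.
Outlet amounts (n = n₀ + ν ξ):
  M: 128 − 2(53.7) = 20.61
  U: 336 − 3(53.7) = 174.9
  V: 0 + 1(53.7) = 53.7
  Q: 0 + 3(53.7) = 161.1
  R: 214 (inert)

175 kmol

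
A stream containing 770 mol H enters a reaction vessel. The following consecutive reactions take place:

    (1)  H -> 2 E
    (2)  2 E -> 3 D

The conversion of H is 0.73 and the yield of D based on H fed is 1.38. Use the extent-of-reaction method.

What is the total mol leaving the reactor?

Conversion of H: H consumed = 1ξ₁ = 0.73 × 770 → ξ₁ = 562.1 mol.
Yield of D: 3ξ₂ / 770 = 1.38 → ξ₂ = 354.2 mol.
Outlet amounts (n = n₀ + Σ ν·ξ):
  H: 770 − 1(562.1) = 207.9
  E: 0 + 2(562.1) − 2(354.2) = 415.8
  D: 0 + 3(354.2) = 1063
Total out = 207.9 + 415.8 + 1063 = 1686 mol.

1690 mol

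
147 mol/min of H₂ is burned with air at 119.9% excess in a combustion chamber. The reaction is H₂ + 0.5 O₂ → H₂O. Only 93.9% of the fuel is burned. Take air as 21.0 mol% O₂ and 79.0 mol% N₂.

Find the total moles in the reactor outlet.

Stoichiometric O₂ = 0.5 × 147 = 73.5 mol/min; O₂ fed = 73.5 × 2.199 = 161.6 mol/min.
N₂ fed = 161.6 × 79/21 = 608 mol/min.
Fuel reacted = 0.939 × 147 → ξ = 138 mol/min.
Outlet (n = n₀ + ν ξ):
  H₂: 147 − 1(138) = 8.967
  O₂: 161.6 − 0.5(138) = 92.61
  N₂: 608 (inert)
  H₂O: 0 + 1(138) = 138
Total out = 8.967 + 92.61 + 608 + 138 = 847.6 mol/min.

848 mol/min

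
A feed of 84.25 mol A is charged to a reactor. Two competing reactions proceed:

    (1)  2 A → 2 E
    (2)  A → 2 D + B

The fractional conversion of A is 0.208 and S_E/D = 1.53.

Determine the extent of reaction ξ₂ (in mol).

ξ₂ = 4.32 mol

Conversion of A: A consumed = 0.208 × 84.25 = 17.52 mol = 2ξ₁ + 1ξ₂.
Selectivity: 2ξ₁ / (2ξ₂) = 1.53 → ξ₁ = 1.53 ξ₂.
Substitute: (2·1.53 + 1) ξ₂ = 17.52 → ξ₂ = 4.316 mol, ξ₁ = 6.604 mol.
Outlet amounts (n = n₀ + Σ ν·ξ):
  A: 84.25 − 2(6.604) − 1(4.316) = 66.73
  E: 0 + 2(6.604) = 13.21
  D: 0 + 2(4.316) = 8.633
  B: 0 + 1(4.316) = 4.316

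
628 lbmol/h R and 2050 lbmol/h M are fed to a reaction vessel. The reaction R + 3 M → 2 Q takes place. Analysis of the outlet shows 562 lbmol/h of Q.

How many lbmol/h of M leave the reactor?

For Q: n = n₀ + 2ξ → 562 = 0 + 2ξ, giving ξ = 281 lbmol/h.
Outlet amounts (n = n₀ + ν ξ):
  R: 628 − 1(281) = 347
  M: 2050 − 3(281) = 1207
  Q: 0 + 2(281) = 562

1210 lbmol/h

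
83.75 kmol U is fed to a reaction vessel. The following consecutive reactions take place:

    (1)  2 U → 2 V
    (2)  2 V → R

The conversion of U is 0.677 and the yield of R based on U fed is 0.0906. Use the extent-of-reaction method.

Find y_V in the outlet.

Conversion of U: U consumed = 2ξ₁ = 0.677 × 83.75 → ξ₁ = 28.35 kmol.
Yield of R: 1ξ₂ / 83.75 = 0.0906 → ξ₂ = 7.588 kmol.
Outlet amounts (n = n₀ + Σ ν·ξ):
  U: 83.75 − 2(28.35) = 27.05
  V: 0 + 2(28.35) − 2(7.588) = 41.52
  R: 0 + 1(7.588) = 7.588
Total out = 76.16 kmol; y_V = 41.52 / 76.16 = 0.5452.

0.545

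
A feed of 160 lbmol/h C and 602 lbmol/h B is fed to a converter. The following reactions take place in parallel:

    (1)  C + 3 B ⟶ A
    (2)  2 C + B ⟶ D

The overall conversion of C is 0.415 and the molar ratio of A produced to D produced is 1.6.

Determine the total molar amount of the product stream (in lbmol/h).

Conversion of C: C consumed = 0.415 × 160 = 66.4 lbmol/h = 1ξ₁ + 2ξ₂.
Selectivity: 1ξ₁ / (1ξ₂) = 1.6 → ξ₁ = 1.6 ξ₂.
Substitute: (1·1.6 + 2) ξ₂ = 66.4 → ξ₂ = 18.44 lbmol/h, ξ₁ = 29.51 lbmol/h.
Outlet amounts (n = n₀ + Σ ν·ξ):
  C: 160 − 1(29.51) − 2(18.44) = 93.6
  B: 602 − 3(29.51) − 1(18.44) = 495
  A: 0 + 1(29.51) = 29.51
  D: 0 + 1(18.44) = 18.44
Total out = 93.6 + 495 + 29.51 + 18.44 = 636.6 lbmol/h.

637 lbmol/h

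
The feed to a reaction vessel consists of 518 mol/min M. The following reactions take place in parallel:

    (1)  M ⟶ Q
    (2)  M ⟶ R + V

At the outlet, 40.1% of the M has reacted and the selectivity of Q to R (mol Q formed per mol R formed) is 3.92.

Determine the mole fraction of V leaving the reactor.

0.0754

Conversion of M: M consumed = 0.401 × 518 = 207.7 mol/min = 1ξ₁ + 1ξ₂.
Selectivity: 1ξ₁ / (1ξ₂) = 3.92 → ξ₁ = 3.92 ξ₂.
Substitute: (1·3.92 + 1) ξ₂ = 207.7 → ξ₂ = 42.22 mol/min, ξ₁ = 165.5 mol/min.
Outlet amounts (n = n₀ + Σ ν·ξ):
  M: 518 − 1(165.5) − 1(42.22) = 310.3
  Q: 0 + 1(165.5) = 165.5
  R: 0 + 1(42.22) = 42.22
  V: 0 + 1(42.22) = 42.22
Total out = 560.2 mol/min; y_V = 42.22 / 560.2 = 0.07536.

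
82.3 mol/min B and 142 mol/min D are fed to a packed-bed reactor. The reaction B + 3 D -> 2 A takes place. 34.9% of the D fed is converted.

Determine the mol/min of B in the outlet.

65.8 mol/min

D reacted = 0.349 × 142 = 49.56 mol/min; ν_D = −3, so ξ = 49.56/3 = 16.52 mol/min.
Outlet amounts (n = n₀ + ν ξ):
  B: 82.3 − 1(16.52) = 65.78
  D: 142 − 3(16.52) = 92.44
  A: 0 + 2(16.52) = 33.04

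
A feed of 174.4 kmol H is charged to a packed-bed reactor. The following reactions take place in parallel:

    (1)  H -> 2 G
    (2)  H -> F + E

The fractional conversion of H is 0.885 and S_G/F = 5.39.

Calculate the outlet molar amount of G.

Conversion of H: H consumed = 0.885 × 174.4 = 154.3 kmol = 1ξ₁ + 1ξ₂.
Selectivity: 2ξ₁ / (1ξ₂) = 5.39 → ξ₁ = 2.695 ξ₂.
Substitute: (1·2.695 + 1) ξ₂ = 154.3 → ξ₂ = 41.77 kmol, ξ₁ = 112.6 kmol.
Outlet amounts (n = n₀ + Σ ν·ξ):
  H: 174.4 − 1(112.6) − 1(41.77) = 20.06
  G: 0 + 2(112.6) = 225.1
  F: 0 + 1(41.77) = 41.77
  E: 0 + 1(41.77) = 41.77

225 kmol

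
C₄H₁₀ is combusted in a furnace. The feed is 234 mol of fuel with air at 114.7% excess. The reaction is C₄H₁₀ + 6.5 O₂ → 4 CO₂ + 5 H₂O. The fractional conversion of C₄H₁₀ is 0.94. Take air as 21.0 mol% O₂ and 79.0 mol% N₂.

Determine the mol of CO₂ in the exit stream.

Stoichiometric O₂ = 6.5 × 234 = 1521 mol; O₂ fed = 1521 × 2.147 = 3266 mol.
N₂ fed = 3266 × 79/21 = 12280 mol.
Fuel reacted = 0.94 × 234 → ξ = 220 mol.
Outlet (n = n₀ + ν ξ):
  C₄H₁₀: 234 − 1(220) = 14.04
  O₂: 3266 − 6.5(220) = 1836
  N₂: 12280 (inert)
  CO₂: 0 + 4(220) = 879.8
  H₂O: 0 + 5(220) = 1100

880 mol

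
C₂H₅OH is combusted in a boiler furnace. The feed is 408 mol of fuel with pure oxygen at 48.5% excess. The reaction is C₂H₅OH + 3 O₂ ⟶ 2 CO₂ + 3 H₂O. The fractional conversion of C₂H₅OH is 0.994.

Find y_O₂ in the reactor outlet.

0.228

Stoichiometric O₂ = 3 × 408 = 1224 mol; O₂ fed = 1224 × 1.485 = 1818 mol.
Fuel reacted = 0.994 × 408 → ξ = 405.6 mol.
Outlet (n = n₀ + ν ξ):
  C₂H₅OH: 408 − 1(405.6) = 2.448
  O₂: 1818 − 3(405.6) = 601
  CO₂: 0 + 2(405.6) = 811.1
  H₂O: 0 + 3(405.6) = 1217
Total out = 2631 mol; y_O₂ = 601 / 2631 = 0.2284.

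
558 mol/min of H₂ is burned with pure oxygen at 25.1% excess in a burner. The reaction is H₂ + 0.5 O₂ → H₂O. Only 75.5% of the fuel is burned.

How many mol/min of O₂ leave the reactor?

Stoichiometric O₂ = 0.5 × 558 = 279 mol/min; O₂ fed = 279 × 1.251 = 349 mol/min.
Fuel reacted = 0.755 × 558 → ξ = 421.3 mol/min.
Outlet (n = n₀ + ν ξ):
  H₂: 558 − 1(421.3) = 136.7
  O₂: 349 − 0.5(421.3) = 138.4
  H₂O: 0 + 1(421.3) = 421.3

138 mol/min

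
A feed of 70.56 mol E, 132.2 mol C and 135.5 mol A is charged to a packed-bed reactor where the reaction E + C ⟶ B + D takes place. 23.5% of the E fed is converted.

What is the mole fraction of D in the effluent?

E reacted = 0.235 × 70.56 = 16.58 mol; ν_E = −1, so ξ = 16.58/1 = 16.58 mol.
Outlet amounts (n = n₀ + ν ξ):
  E: 70.56 − 1(16.58) = 53.98
  C: 132.2 − 1(16.58) = 115.6
  B: 0 + 1(16.58) = 16.58
  D: 0 + 1(16.58) = 16.58
  A: 135.5 (inert)
Total out = 338.3 mol; y_D = 16.58 / 338.3 = 0.04902.

0.049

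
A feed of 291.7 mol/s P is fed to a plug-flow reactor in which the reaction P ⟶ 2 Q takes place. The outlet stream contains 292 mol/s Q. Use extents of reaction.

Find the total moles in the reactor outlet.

438 mol/s

For Q: n = n₀ + 2ξ → 292 = 0 + 2ξ, giving ξ = 146 mol/s.
Outlet amounts (n = n₀ + ν ξ):
  P: 291.7 − 1(146) = 145.7
  Q: 0 + 2(146) = 292
Total out = 145.7 + 292 = 437.7 mol/s.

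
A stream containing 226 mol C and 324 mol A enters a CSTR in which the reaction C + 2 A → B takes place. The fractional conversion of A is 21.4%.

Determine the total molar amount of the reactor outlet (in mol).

A reacted = 0.214 × 324 = 69.34 mol; ν_A = −2, so ξ = 69.34/2 = 34.67 mol.
Outlet amounts (n = n₀ + ν ξ):
  C: 226 − 1(34.67) = 191.3
  A: 324 − 2(34.67) = 254.7
  B: 0 + 1(34.67) = 34.67
Total out = 191.3 + 254.7 + 34.67 = 480.7 mol.

481 mol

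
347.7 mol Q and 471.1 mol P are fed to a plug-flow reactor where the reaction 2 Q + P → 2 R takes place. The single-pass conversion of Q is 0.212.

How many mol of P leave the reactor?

Q reacted = 0.212 × 347.7 = 73.71 mol; ν_Q = −2, so ξ = 73.71/2 = 36.86 mol.
Outlet amounts (n = n₀ + ν ξ):
  Q: 347.7 − 2(36.86) = 274
  P: 471.1 − 1(36.86) = 434.2
  R: 0 + 2(36.86) = 73.71

434 mol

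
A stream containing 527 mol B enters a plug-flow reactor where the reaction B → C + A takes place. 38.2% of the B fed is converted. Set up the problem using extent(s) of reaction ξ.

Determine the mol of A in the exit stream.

B reacted = 0.382 × 527 = 201.3 mol; ν_B = −1, so ξ = 201.3/1 = 201.3 mol.
Outlet amounts (n = n₀ + ν ξ):
  B: 527 − 1(201.3) = 325.7
  C: 0 + 1(201.3) = 201.3
  A: 0 + 1(201.3) = 201.3

201 mol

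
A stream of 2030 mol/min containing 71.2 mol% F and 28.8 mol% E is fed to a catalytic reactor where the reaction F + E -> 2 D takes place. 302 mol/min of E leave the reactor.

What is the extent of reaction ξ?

ξ = 283 mol/min

For E: n = n₀ − 1ξ → 302 = 584.6 − 1ξ, giving ξ = 282.6 mol/min.
Outlet amounts (n = n₀ + ν ξ):
  F: 1445 − 1(282.6) = 1163
  E: 584.6 − 1(282.6) = 302
  D: 0 + 2(282.6) = 565.3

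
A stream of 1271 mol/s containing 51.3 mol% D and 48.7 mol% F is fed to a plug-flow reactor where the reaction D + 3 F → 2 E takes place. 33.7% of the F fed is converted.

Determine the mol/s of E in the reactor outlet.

F reacted = 0.337 × 619 = 208.6 mol/s; ν_F = −3, so ξ = 208.6/3 = 69.53 mol/s.
Outlet amounts (n = n₀ + ν ξ):
  D: 652 − 1(69.53) = 582.5
  F: 619 − 3(69.53) = 410.4
  E: 0 + 2(69.53) = 139.1

139 mol/s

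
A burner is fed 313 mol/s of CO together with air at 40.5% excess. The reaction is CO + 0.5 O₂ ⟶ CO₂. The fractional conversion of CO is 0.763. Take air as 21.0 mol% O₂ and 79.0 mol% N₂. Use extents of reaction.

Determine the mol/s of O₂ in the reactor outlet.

100 mol/s

Stoichiometric O₂ = 0.5 × 313 = 156.5 mol/s; O₂ fed = 156.5 × 1.405 = 219.9 mol/s.
N₂ fed = 219.9 × 79/21 = 827.2 mol/s.
Fuel reacted = 0.763 × 313 → ξ = 238.8 mol/s.
Outlet (n = n₀ + ν ξ):
  CO: 313 − 1(238.8) = 74.18
  O₂: 219.9 − 0.5(238.8) = 100.5
  N₂: 827.2 (inert)
  CO₂: 0 + 1(238.8) = 238.8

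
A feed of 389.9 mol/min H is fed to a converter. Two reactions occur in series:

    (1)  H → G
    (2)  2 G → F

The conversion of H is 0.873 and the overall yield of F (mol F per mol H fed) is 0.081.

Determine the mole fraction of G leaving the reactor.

0.774

Conversion of H: H consumed = 1ξ₁ = 0.873 × 389.9 → ξ₁ = 340.4 mol/min.
Yield of F: 1ξ₂ / 389.9 = 0.081 → ξ₂ = 31.58 mol/min.
Outlet amounts (n = n₀ + Σ ν·ξ):
  H: 389.9 − 1(340.4) = 49.52
  G: 0 + 1(340.4) − 2(31.58) = 277.2
  F: 0 + 1(31.58) = 31.58
Total out = 358.3 mol/min; y_G = 277.2 / 358.3 = 0.7737.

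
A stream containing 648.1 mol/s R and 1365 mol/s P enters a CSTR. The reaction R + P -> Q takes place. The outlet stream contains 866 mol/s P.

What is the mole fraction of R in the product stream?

0.0985

For P: n = n₀ − 1ξ → 866 = 1365 − 1ξ, giving ξ = 499 mol/s.
Outlet amounts (n = n₀ + ν ξ):
  R: 648.1 − 1(499) = 149.1
  P: 1365 − 1(499) = 866
  Q: 0 + 1(499) = 499
Total out = 1514 mol/s; y_R = 149.1 / 1514 = 0.09847.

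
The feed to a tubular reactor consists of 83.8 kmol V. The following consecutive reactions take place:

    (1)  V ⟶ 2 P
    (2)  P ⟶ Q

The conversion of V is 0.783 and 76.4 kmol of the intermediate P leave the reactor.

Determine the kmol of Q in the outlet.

Conversion of V: V consumed = 1ξ₁ = 0.783 × 83.8 → ξ₁ = 65.62 kmol.
P balance: n_P = 0 + 2ξ₁ − 1ξ₂ = 76.4 → ξ₂ = (2·65.62 − 76.4)/1 = 54.83 kmol.
Outlet amounts (n = n₀ + Σ ν·ξ):
  V: 83.8 − 1(65.62) = 18.18
  P: 0 + 2(65.62) − 1(54.83) = 76.4
  Q: 0 + 1(54.83) = 54.83

54.8 kmol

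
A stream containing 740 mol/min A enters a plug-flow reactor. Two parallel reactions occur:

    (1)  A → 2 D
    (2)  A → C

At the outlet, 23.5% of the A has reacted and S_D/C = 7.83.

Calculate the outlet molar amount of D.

277 mol/min

Conversion of A: A consumed = 0.235 × 740 = 173.9 mol/min = 1ξ₁ + 1ξ₂.
Selectivity: 2ξ₁ / (1ξ₂) = 7.83 → ξ₁ = 3.915 ξ₂.
Substitute: (1·3.915 + 1) ξ₂ = 173.9 → ξ₂ = 35.38 mol/min, ξ₁ = 138.5 mol/min.
Outlet amounts (n = n₀ + Σ ν·ξ):
  A: 740 − 1(138.5) − 1(35.38) = 566.1
  D: 0 + 2(138.5) = 277
  C: 0 + 1(35.38) = 35.38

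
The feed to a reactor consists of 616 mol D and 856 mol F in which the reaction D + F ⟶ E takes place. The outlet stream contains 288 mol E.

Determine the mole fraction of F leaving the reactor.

0.48

For E: n = n₀ + 1ξ → 288 = 0 + 1ξ, giving ξ = 288 mol.
Outlet amounts (n = n₀ + ν ξ):
  D: 616 − 1(288) = 328
  F: 856 − 1(288) = 568
  E: 0 + 1(288) = 288
Total out = 1184 mol; y_F = 568 / 1184 = 0.4797.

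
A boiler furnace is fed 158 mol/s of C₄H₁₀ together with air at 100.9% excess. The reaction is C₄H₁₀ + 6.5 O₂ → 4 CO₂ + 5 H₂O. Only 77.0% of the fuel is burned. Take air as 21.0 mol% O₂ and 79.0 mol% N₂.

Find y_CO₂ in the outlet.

0.0479

Stoichiometric O₂ = 6.5 × 158 = 1027 mol/s; O₂ fed = 1027 × 2.009 = 2063 mol/s.
N₂ fed = 2063 × 79/21 = 7762 mol/s.
Fuel reacted = 0.77 × 158 → ξ = 121.7 mol/s.
Outlet (n = n₀ + ν ξ):
  C₄H₁₀: 158 − 1(121.7) = 36.34
  O₂: 2063 − 6.5(121.7) = 1272
  N₂: 7762 (inert)
  CO₂: 0 + 4(121.7) = 486.6
  H₂O: 0 + 5(121.7) = 608.3
Total out = 10170 mol/s; y_CO₂ = 486.6 / 10170 = 0.04787.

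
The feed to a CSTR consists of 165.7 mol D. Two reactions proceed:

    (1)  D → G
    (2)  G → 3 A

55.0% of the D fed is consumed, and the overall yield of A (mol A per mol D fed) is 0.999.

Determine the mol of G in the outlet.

Conversion of D: D consumed = 1ξ₁ = 0.55 × 165.7 → ξ₁ = 91.14 mol.
Yield of A: 3ξ₂ / 165.7 = 0.999 → ξ₂ = 55.18 mol.
Outlet amounts (n = n₀ + Σ ν·ξ):
  D: 165.7 − 1(91.14) = 74.56
  G: 0 + 1(91.14) − 1(55.18) = 35.96
  A: 0 + 3(55.18) = 165.5

36 mol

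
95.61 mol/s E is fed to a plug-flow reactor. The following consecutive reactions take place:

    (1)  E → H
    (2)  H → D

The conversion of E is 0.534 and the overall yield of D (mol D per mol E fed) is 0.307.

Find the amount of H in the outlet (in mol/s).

21.7 mol/s

Conversion of E: E consumed = 1ξ₁ = 0.534 × 95.61 → ξ₁ = 51.06 mol/s.
Yield of D: 1ξ₂ / 95.61 = 0.307 → ξ₂ = 29.35 mol/s.
Outlet amounts (n = n₀ + Σ ν·ξ):
  E: 95.61 − 1(51.06) = 44.55
  H: 0 + 1(51.06) − 1(29.35) = 21.7
  D: 0 + 1(29.35) = 29.35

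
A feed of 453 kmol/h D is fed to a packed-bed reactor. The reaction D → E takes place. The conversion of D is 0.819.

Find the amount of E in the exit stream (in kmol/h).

D reacted = 0.819 × 453 = 371 kmol/h; ν_D = −1, so ξ = 371/1 = 371 kmol/h.
Outlet amounts (n = n₀ + ν ξ):
  D: 453 − 1(371) = 81.99
  E: 0 + 1(371) = 371

371 kmol/h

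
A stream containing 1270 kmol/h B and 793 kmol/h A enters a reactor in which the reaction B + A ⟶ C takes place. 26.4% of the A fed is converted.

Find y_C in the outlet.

0.113

A reacted = 0.264 × 793 = 209.4 kmol/h; ν_A = −1, so ξ = 209.4/1 = 209.4 kmol/h.
Outlet amounts (n = n₀ + ν ξ):
  B: 1270 − 1(209.4) = 1061
  A: 793 − 1(209.4) = 583.6
  C: 0 + 1(209.4) = 209.4
Total out = 1854 kmol/h; y_C = 209.4 / 1854 = 0.1129.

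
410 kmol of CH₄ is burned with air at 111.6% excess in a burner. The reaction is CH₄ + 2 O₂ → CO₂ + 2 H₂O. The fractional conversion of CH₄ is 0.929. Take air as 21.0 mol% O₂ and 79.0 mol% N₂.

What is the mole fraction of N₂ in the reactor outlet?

0.753

Stoichiometric O₂ = 2 × 410 = 820 kmol; O₂ fed = 820 × 2.116 = 1735 kmol.
N₂ fed = 1735 × 79/21 = 6527 kmol.
Fuel reacted = 0.929 × 410 → ξ = 380.9 kmol.
Outlet (n = n₀ + ν ξ):
  CH₄: 410 − 1(380.9) = 29.11
  O₂: 1735 − 2(380.9) = 973.3
  N₂: 6527 (inert)
  CO₂: 0 + 1(380.9) = 380.9
  H₂O: 0 + 2(380.9) = 761.8
Total out = 8672 kmol; y_N₂ = 6527 / 8672 = 0.7527.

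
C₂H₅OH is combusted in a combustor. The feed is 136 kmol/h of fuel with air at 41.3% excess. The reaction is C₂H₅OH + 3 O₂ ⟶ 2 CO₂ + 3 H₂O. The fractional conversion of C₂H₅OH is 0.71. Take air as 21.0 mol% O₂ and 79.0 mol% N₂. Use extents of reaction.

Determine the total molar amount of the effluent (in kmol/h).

Stoichiometric O₂ = 3 × 136 = 408 kmol/h; O₂ fed = 408 × 1.413 = 576.5 kmol/h.
N₂ fed = 576.5 × 79/21 = 2169 kmol/h.
Fuel reacted = 0.71 × 136 → ξ = 96.56 kmol/h.
Outlet (n = n₀ + ν ξ):
  C₂H₅OH: 136 − 1(96.56) = 39.44
  O₂: 576.5 − 3(96.56) = 286.8
  N₂: 2169 (inert)
  CO₂: 0 + 2(96.56) = 193.1
  H₂O: 0 + 3(96.56) = 289.7
Total out = 39.44 + 286.8 + 2169 + 193.1 + 289.7 = 2978 kmol/h.

2980 kmol/h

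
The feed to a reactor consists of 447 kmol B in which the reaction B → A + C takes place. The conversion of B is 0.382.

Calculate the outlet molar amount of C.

171 kmol

B reacted = 0.382 × 447 = 170.8 kmol; ν_B = −1, so ξ = 170.8/1 = 170.8 kmol.
Outlet amounts (n = n₀ + ν ξ):
  B: 447 − 1(170.8) = 276.2
  A: 0 + 1(170.8) = 170.8
  C: 0 + 1(170.8) = 170.8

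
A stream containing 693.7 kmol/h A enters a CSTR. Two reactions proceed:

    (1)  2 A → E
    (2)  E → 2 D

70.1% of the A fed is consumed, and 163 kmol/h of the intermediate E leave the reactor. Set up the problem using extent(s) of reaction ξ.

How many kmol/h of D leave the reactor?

Conversion of A: A consumed = 2ξ₁ = 0.701 × 693.7 → ξ₁ = 243.1 kmol/h.
E balance: n_E = 0 + 1ξ₁ − 1ξ₂ = 163 → ξ₂ = (1·243.1 − 163)/1 = 80.14 kmol/h.
Outlet amounts (n = n₀ + Σ ν·ξ):
  A: 693.7 − 2(243.1) = 207.4
  E: 0 + 1(243.1) − 1(80.14) = 163
  D: 0 + 2(80.14) = 160.3

160 kmol/h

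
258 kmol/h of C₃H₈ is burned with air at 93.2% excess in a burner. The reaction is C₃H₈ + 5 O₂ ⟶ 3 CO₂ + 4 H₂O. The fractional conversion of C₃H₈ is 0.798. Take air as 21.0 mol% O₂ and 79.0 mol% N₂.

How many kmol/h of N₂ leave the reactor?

9380 kmol/h

Stoichiometric O₂ = 5 × 258 = 1290 kmol/h; O₂ fed = 1290 × 1.932 = 2492 kmol/h.
N₂ fed = 2492 × 79/21 = 9376 kmol/h.
Fuel reacted = 0.798 × 258 → ξ = 205.9 kmol/h.
Outlet (n = n₀ + ν ξ):
  C₃H₈: 258 − 1(205.9) = 52.12
  O₂: 2492 − 5(205.9) = 1463
  N₂: 9376 (inert)
  CO₂: 0 + 3(205.9) = 617.7
  H₂O: 0 + 4(205.9) = 823.5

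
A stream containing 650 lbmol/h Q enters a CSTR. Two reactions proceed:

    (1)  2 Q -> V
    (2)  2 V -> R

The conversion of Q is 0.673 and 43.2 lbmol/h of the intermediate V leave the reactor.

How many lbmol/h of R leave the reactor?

Conversion of Q: Q consumed = 2ξ₁ = 0.673 × 650 → ξ₁ = 218.7 lbmol/h.
V balance: n_V = 0 + 1ξ₁ − 2ξ₂ = 43.2 → ξ₂ = (1·218.7 − 43.2)/2 = 87.76 lbmol/h.
Outlet amounts (n = n₀ + Σ ν·ξ):
  Q: 650 − 2(218.7) = 212.5
  V: 0 + 1(218.7) − 2(87.76) = 43.2
  R: 0 + 1(87.76) = 87.76

87.8 lbmol/h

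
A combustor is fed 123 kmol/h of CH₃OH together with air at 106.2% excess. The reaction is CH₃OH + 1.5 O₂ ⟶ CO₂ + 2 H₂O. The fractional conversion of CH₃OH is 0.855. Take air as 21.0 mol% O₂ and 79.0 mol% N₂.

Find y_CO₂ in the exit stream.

0.0529

Stoichiometric O₂ = 1.5 × 123 = 184.5 kmol/h; O₂ fed = 184.5 × 2.062 = 380.4 kmol/h.
N₂ fed = 380.4 × 79/21 = 1431 kmol/h.
Fuel reacted = 0.855 × 123 → ξ = 105.2 kmol/h.
Outlet (n = n₀ + ν ξ):
  CH₃OH: 123 − 1(105.2) = 17.84
  O₂: 380.4 − 1.5(105.2) = 222.7
  N₂: 1431 (inert)
  CO₂: 0 + 1(105.2) = 105.2
  H₂O: 0 + 2(105.2) = 210.3
Total out = 1987 kmol/h; y_CO₂ = 105.2 / 1987 = 0.05292.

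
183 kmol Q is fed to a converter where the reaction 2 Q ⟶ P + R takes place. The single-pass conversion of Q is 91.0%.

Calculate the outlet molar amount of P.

Q reacted = 0.91 × 183 = 166.5 kmol; ν_Q = −2, so ξ = 166.5/2 = 83.27 kmol.
Outlet amounts (n = n₀ + ν ξ):
  Q: 183 − 2(83.27) = 16.47
  P: 0 + 1(83.27) = 83.27
  R: 0 + 1(83.27) = 83.27

83.3 kmol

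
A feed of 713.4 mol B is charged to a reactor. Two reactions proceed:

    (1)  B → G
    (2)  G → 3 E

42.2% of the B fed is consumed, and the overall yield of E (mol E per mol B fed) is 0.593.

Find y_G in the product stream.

0.161

Conversion of B: B consumed = 1ξ₁ = 0.422 × 713.4 → ξ₁ = 301.1 mol.
Yield of E: 3ξ₂ / 713.4 = 0.593 → ξ₂ = 141 mol.
Outlet amounts (n = n₀ + Σ ν·ξ):
  B: 713.4 − 1(301.1) = 412.3
  G: 0 + 1(301.1) − 1(141) = 160
  E: 0 + 3(141) = 423
Total out = 995.4 mol; y_G = 160 / 995.4 = 0.1608.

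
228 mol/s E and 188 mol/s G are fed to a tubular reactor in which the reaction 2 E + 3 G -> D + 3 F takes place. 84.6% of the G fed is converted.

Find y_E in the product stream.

G reacted = 0.846 × 188 = 159 mol/s; ν_G = −3, so ξ = 159/3 = 53.02 mol/s.
Outlet amounts (n = n₀ + ν ξ):
  E: 228 − 2(53.02) = 122
  G: 188 − 3(53.02) = 28.95
  D: 0 + 1(53.02) = 53.02
  F: 0 + 3(53.02) = 159
Total out = 363 mol/s; y_E = 122 / 363 = 0.336.

0.336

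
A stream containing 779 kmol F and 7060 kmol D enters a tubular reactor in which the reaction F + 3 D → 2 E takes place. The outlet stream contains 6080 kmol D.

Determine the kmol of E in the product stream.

653 kmol

For D: n = n₀ − 3ξ → 6080 = 7060 − 3ξ, giving ξ = 326.7 kmol.
Outlet amounts (n = n₀ + ν ξ):
  F: 779 − 1(326.7) = 452.3
  D: 7060 − 3(326.7) = 6080
  E: 0 + 2(326.7) = 653.3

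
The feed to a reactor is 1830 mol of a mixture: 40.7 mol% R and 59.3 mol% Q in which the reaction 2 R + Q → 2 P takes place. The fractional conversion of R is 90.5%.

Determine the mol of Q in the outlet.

R reacted = 0.905 × 744.8 = 674.1 mol; ν_R = −2, so ξ = 674.1/2 = 337 mol.
Outlet amounts (n = n₀ + ν ξ):
  R: 744.8 − 2(337) = 70.76
  Q: 1085 − 1(337) = 748.2
  P: 0 + 2(337) = 674.1

748 mol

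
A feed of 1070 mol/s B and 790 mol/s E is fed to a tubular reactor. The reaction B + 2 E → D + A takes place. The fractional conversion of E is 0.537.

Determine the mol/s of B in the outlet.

858 mol/s

E reacted = 0.537 × 790 = 424.2 mol/s; ν_E = −2, so ξ = 424.2/2 = 212.1 mol/s.
Outlet amounts (n = n₀ + ν ξ):
  B: 1070 − 1(212.1) = 857.9
  E: 790 − 2(212.1) = 365.8
  D: 0 + 1(212.1) = 212.1
  A: 0 + 1(212.1) = 212.1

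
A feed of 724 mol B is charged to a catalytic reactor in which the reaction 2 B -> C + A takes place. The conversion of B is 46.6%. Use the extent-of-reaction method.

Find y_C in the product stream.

0.233

B reacted = 0.466 × 724 = 337.4 mol; ν_B = −2, so ξ = 337.4/2 = 168.7 mol.
Outlet amounts (n = n₀ + ν ξ):
  B: 724 − 2(168.7) = 386.6
  C: 0 + 1(168.7) = 168.7
  A: 0 + 1(168.7) = 168.7
Total out = 724 mol; y_C = 168.7 / 724 = 0.233.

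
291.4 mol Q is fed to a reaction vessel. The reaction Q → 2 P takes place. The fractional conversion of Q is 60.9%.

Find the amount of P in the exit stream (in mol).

Q reacted = 0.609 × 291.4 = 177.5 mol; ν_Q = −1, so ξ = 177.5/1 = 177.5 mol.
Outlet amounts (n = n₀ + ν ξ):
  Q: 291.4 − 1(177.5) = 113.9
  P: 0 + 2(177.5) = 354.9

355 mol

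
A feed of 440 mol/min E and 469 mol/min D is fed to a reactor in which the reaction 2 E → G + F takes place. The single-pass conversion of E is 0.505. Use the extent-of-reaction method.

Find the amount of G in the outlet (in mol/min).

111 mol/min

E reacted = 0.505 × 440 = 222.2 mol/min; ν_E = −2, so ξ = 222.2/2 = 111.1 mol/min.
Outlet amounts (n = n₀ + ν ξ):
  E: 440 − 2(111.1) = 217.8
  G: 0 + 1(111.1) = 111.1
  F: 0 + 1(111.1) = 111.1
  D: 469 (inert)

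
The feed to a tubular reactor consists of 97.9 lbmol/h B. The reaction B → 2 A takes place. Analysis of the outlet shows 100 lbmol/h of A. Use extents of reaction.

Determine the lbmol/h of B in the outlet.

47.9 lbmol/h

For A: n = n₀ + 2ξ → 100 = 0 + 2ξ, giving ξ = 50 lbmol/h.
Outlet amounts (n = n₀ + ν ξ):
  B: 97.9 − 1(50) = 47.9
  A: 0 + 2(50) = 100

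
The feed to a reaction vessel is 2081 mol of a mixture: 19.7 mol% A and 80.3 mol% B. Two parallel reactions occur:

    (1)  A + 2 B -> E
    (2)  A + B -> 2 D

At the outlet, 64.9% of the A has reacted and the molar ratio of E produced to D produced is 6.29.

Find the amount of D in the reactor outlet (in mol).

Conversion of A: A consumed = 0.649 × 410 = 266.1 mol = 1ξ₁ + 1ξ₂.
Selectivity: 1ξ₁ / (2ξ₂) = 6.29 → ξ₁ = 12.58 ξ₂.
Substitute: (1·12.58 + 1) ξ₂ = 266.1 → ξ₂ = 19.59 mol, ξ₁ = 246.5 mol.
Outlet amounts (n = n₀ + Σ ν·ξ):
  A: 410 − 1(246.5) − 1(19.59) = 143.9
  B: 1671 − 2(246.5) − 1(19.59) = 1159
  E: 0 + 1(246.5) = 246.5
  D: 0 + 2(19.59) = 39.18

39.2 mol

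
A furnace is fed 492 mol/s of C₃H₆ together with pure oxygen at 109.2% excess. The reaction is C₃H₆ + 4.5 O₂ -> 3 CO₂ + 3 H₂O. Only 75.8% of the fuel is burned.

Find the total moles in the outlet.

Stoichiometric O₂ = 4.5 × 492 = 2214 mol/s; O₂ fed = 2214 × 2.092 = 4632 mol/s.
Fuel reacted = 0.758 × 492 → ξ = 372.9 mol/s.
Outlet (n = n₀ + ν ξ):
  C₃H₆: 492 − 1(372.9) = 119.1
  O₂: 4632 − 4.5(372.9) = 2953
  CO₂: 0 + 3(372.9) = 1119
  H₂O: 0 + 3(372.9) = 1119
Total out = 119.1 + 2953 + 1119 + 1119 = 5310 mol/s.

5310 mol/s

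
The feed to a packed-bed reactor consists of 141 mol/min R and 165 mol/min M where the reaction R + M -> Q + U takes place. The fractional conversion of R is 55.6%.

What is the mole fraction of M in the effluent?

R reacted = 0.556 × 141 = 78.4 mol/min; ν_R = −1, so ξ = 78.4/1 = 78.4 mol/min.
Outlet amounts (n = n₀ + ν ξ):
  R: 141 − 1(78.4) = 62.6
  M: 165 − 1(78.4) = 86.6
  Q: 0 + 1(78.4) = 78.4
  U: 0 + 1(78.4) = 78.4
Total out = 306 mol/min; y_M = 86.6 / 306 = 0.283.

0.283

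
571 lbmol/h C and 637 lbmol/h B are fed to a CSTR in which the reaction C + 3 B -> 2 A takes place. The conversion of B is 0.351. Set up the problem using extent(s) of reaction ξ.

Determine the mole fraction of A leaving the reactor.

B reacted = 0.351 × 637 = 223.6 lbmol/h; ν_B = −3, so ξ = 223.6/3 = 74.53 lbmol/h.
Outlet amounts (n = n₀ + ν ξ):
  C: 571 − 1(74.53) = 496.5
  B: 637 − 3(74.53) = 413.4
  A: 0 + 2(74.53) = 149.1
Total out = 1059 lbmol/h; y_A = 149.1 / 1059 = 0.1408.

0.141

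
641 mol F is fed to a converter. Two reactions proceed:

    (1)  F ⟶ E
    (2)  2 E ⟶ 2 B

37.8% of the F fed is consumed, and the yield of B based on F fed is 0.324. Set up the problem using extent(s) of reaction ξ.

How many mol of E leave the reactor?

34.6 mol

Conversion of F: F consumed = 1ξ₁ = 0.378 × 641 → ξ₁ = 242.3 mol.
Yield of B: 2ξ₂ / 641 = 0.324 → ξ₂ = 103.8 mol.
Outlet amounts (n = n₀ + Σ ν·ξ):
  F: 641 − 1(242.3) = 398.7
  E: 0 + 1(242.3) − 2(103.8) = 34.61
  B: 0 + 2(103.8) = 207.7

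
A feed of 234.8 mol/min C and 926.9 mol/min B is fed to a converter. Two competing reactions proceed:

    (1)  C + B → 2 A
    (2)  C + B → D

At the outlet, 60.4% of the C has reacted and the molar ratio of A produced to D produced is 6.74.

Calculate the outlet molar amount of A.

Conversion of C: C consumed = 0.604 × 234.8 = 141.8 mol/min = 1ξ₁ + 1ξ₂.
Selectivity: 2ξ₁ / (1ξ₂) = 6.74 → ξ₁ = 3.37 ξ₂.
Substitute: (1·3.37 + 1) ξ₂ = 141.8 → ξ₂ = 32.45 mol/min, ξ₁ = 109.4 mol/min.
Outlet amounts (n = n₀ + Σ ν·ξ):
  C: 234.8 − 1(109.4) − 1(32.45) = 92.98
  B: 926.9 − 1(109.4) − 1(32.45) = 785.1
  A: 0 + 2(109.4) = 218.7
  D: 0 + 1(32.45) = 32.45

219 mol/min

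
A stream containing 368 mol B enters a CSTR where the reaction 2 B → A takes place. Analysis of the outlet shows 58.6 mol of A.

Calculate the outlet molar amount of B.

251 mol

For A: n = n₀ + 1ξ → 58.6 = 0 + 1ξ, giving ξ = 58.6 mol.
Outlet amounts (n = n₀ + ν ξ):
  B: 368 − 2(58.6) = 250.8
  A: 0 + 1(58.6) = 58.6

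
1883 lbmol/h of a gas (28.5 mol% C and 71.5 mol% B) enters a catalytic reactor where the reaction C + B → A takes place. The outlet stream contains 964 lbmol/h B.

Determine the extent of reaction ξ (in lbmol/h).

For B: n = n₀ − 1ξ → 964 = 1346 − 1ξ, giving ξ = 382.3 lbmol/h.
Outlet amounts (n = n₀ + ν ξ):
  C: 536.7 − 1(382.3) = 154.3
  B: 1346 − 1(382.3) = 964
  A: 0 + 1(382.3) = 382.3

ξ = 382 lbmol/h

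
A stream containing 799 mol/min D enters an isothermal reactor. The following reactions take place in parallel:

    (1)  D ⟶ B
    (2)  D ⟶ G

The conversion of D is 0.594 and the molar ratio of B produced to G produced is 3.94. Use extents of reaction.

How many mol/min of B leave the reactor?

379 mol/min

Conversion of D: D consumed = 0.594 × 799 = 474.6 mol/min = 1ξ₁ + 1ξ₂.
Selectivity: 1ξ₁ / (1ξ₂) = 3.94 → ξ₁ = 3.94 ξ₂.
Substitute: (1·3.94 + 1) ξ₂ = 474.6 → ξ₂ = 96.07 mol/min, ξ₁ = 378.5 mol/min.
Outlet amounts (n = n₀ + Σ ν·ξ):
  D: 799 − 1(378.5) − 1(96.07) = 324.4
  B: 0 + 1(378.5) = 378.5
  G: 0 + 1(96.07) = 96.07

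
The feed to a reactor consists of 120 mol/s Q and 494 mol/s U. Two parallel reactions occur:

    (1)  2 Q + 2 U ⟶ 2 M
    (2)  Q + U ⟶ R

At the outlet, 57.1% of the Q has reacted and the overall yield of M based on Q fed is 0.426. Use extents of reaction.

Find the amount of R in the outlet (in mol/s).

17.4 mol/s

Yield of M: 2ξ₁ / 120 = 0.426 → ξ₁ = 25.56 mol/s.
Conversion of Q: 2ξ₁ + 1ξ₂ = 0.571 × 120 = 68.52 → ξ₂ = 17.4 mol/s.
Outlet amounts (n = n₀ + Σ ν·ξ):
  Q: 120 − 2(25.56) − 1(17.4) = 51.48
  U: 494 − 2(25.56) − 1(17.4) = 425.5
  M: 0 + 2(25.56) = 51.12
  R: 0 + 1(17.4) = 17.4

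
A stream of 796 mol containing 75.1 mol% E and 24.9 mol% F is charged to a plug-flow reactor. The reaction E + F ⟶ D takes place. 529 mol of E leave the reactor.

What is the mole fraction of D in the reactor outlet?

0.0946

For E: n = n₀ − 1ξ → 529 = 597.8 − 1ξ, giving ξ = 68.8 mol.
Outlet amounts (n = n₀ + ν ξ):
  E: 597.8 − 1(68.8) = 529
  F: 198.2 − 1(68.8) = 129.4
  D: 0 + 1(68.8) = 68.8
Total out = 727.2 mol; y_D = 68.8 / 727.2 = 0.0946.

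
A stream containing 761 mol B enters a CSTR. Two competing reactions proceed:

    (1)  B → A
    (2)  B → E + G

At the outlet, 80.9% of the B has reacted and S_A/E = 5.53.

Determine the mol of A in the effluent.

Conversion of B: B consumed = 0.809 × 761 = 615.6 mol = 1ξ₁ + 1ξ₂.
Selectivity: 1ξ₁ / (1ξ₂) = 5.53 → ξ₁ = 5.53 ξ₂.
Substitute: (1·5.53 + 1) ξ₂ = 615.6 → ξ₂ = 94.28 mol, ξ₁ = 521.4 mol.
Outlet amounts (n = n₀ + Σ ν·ξ):
  B: 761 − 1(521.4) − 1(94.28) = 145.4
  A: 0 + 1(521.4) = 521.4
  E: 0 + 1(94.28) = 94.28
  G: 0 + 1(94.28) = 94.28

521 mol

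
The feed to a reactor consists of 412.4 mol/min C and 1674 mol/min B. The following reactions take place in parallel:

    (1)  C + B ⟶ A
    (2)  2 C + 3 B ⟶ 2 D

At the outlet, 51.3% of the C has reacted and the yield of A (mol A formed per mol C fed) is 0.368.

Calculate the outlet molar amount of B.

1430 mol/min

Yield of A: 1ξ₁ / 412.4 = 0.368 → ξ₁ = 151.8 mol/min.
Conversion of C: 1ξ₁ + 2ξ₂ = 0.513 × 412.4 = 211.6 → ξ₂ = 29.9 mol/min.
Outlet amounts (n = n₀ + Σ ν·ξ):
  C: 412.4 − 1(151.8) − 2(29.9) = 200.8
  B: 1674 − 1(151.8) − 3(29.9) = 1433
  A: 0 + 1(151.8) = 151.8
  D: 0 + 2(29.9) = 59.8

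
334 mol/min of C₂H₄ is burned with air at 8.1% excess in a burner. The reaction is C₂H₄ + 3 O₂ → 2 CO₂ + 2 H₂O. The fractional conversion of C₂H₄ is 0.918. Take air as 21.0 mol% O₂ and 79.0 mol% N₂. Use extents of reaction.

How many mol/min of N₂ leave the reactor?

Stoichiometric O₂ = 3 × 334 = 1002 mol/min; O₂ fed = 1002 × 1.081 = 1083 mol/min.
N₂ fed = 1083 × 79/21 = 4075 mol/min.
Fuel reacted = 0.918 × 334 → ξ = 306.6 mol/min.
Outlet (n = n₀ + ν ξ):
  C₂H₄: 334 − 1(306.6) = 27.39
  O₂: 1083 − 3(306.6) = 163.3
  N₂: 4075 (inert)
  CO₂: 0 + 2(306.6) = 613.2
  H₂O: 0 + 2(306.6) = 613.2

4070 mol/min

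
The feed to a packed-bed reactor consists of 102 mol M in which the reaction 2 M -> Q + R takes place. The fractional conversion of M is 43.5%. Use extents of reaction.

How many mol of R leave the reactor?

22.2 mol

M reacted = 0.435 × 102 = 44.37 mol; ν_M = −2, so ξ = 44.37/2 = 22.18 mol.
Outlet amounts (n = n₀ + ν ξ):
  M: 102 − 2(22.18) = 57.63
  Q: 0 + 1(22.18) = 22.18
  R: 0 + 1(22.18) = 22.18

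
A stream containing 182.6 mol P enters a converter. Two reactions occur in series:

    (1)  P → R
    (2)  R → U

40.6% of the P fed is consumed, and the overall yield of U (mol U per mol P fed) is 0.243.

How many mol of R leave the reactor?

Conversion of P: P consumed = 1ξ₁ = 0.406 × 182.6 → ξ₁ = 74.14 mol.
Yield of U: 1ξ₂ / 182.6 = 0.243 → ξ₂ = 44.37 mol.
Outlet amounts (n = n₀ + Σ ν·ξ):
  P: 182.6 − 1(74.14) = 108.5
  R: 0 + 1(74.14) − 1(44.37) = 29.76
  U: 0 + 1(44.37) = 44.37

29.8 mol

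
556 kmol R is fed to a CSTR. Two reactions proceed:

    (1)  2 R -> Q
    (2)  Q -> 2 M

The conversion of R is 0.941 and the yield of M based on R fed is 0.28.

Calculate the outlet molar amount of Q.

Conversion of R: R consumed = 2ξ₁ = 0.941 × 556 → ξ₁ = 261.6 kmol.
Yield of M: 2ξ₂ / 556 = 0.28 → ξ₂ = 77.84 kmol.
Outlet amounts (n = n₀ + Σ ν·ξ):
  R: 556 − 2(261.6) = 32.8
  Q: 0 + 1(261.6) − 1(77.84) = 183.8
  M: 0 + 2(77.84) = 155.7

184 kmol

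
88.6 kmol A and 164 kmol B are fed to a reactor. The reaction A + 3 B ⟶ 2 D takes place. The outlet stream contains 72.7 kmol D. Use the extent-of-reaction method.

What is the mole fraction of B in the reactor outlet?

For D: n = n₀ + 2ξ → 72.7 = 0 + 2ξ, giving ξ = 36.35 kmol.
Outlet amounts (n = n₀ + ν ξ):
  A: 88.6 − 1(36.35) = 52.25
  B: 164 − 3(36.35) = 54.95
  D: 0 + 2(36.35) = 72.7
Total out = 179.9 kmol; y_B = 54.95 / 179.9 = 0.3054.

0.305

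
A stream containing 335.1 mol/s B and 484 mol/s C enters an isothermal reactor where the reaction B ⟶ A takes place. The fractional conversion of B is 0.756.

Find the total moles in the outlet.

819 mol/s

B reacted = 0.756 × 335.1 = 253.3 mol/s; ν_B = −1, so ξ = 253.3/1 = 253.3 mol/s.
Outlet amounts (n = n₀ + ν ξ):
  B: 335.1 − 1(253.3) = 81.76
  A: 0 + 1(253.3) = 253.3
  C: 484 (inert)
Total out = 81.76 + 253.3 + 484 = 819.1 mol/s.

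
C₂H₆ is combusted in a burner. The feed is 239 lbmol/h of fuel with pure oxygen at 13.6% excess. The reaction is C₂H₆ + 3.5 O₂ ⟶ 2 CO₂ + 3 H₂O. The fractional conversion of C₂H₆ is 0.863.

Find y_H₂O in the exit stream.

0.479

Stoichiometric O₂ = 3.5 × 239 = 836.5 lbmol/h; O₂ fed = 836.5 × 1.136 = 950.3 lbmol/h.
Fuel reacted = 0.863 × 239 → ξ = 206.3 lbmol/h.
Outlet (n = n₀ + ν ξ):
  C₂H₆: 239 − 1(206.3) = 32.74
  O₂: 950.3 − 3.5(206.3) = 228.4
  CO₂: 0 + 2(206.3) = 412.5
  H₂O: 0 + 3(206.3) = 618.8
Total out = 1292 lbmol/h; y_H₂O = 618.8 / 1292 = 0.4788.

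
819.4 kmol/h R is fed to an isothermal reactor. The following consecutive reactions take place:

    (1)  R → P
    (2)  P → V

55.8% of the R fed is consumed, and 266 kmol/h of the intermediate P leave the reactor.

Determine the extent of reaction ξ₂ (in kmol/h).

ξ₂ = 191 kmol/h

Conversion of R: R consumed = 1ξ₁ = 0.558 × 819.4 → ξ₁ = 457.2 kmol/h.
P balance: n_P = 0 + 1ξ₁ − 1ξ₂ = 266 → ξ₂ = (1·457.2 − 266)/1 = 191.2 kmol/h.
Outlet amounts (n = n₀ + Σ ν·ξ):
  R: 819.4 − 1(457.2) = 362.2
  P: 0 + 1(457.2) − 1(191.2) = 266
  V: 0 + 1(191.2) = 191.2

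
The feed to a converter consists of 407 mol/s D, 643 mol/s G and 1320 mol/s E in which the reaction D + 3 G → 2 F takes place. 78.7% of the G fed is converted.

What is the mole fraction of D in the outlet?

0.117

G reacted = 0.787 × 643 = 506 mol/s; ν_G = −3, so ξ = 506/3 = 168.7 mol/s.
Outlet amounts (n = n₀ + ν ξ):
  D: 407 − 1(168.7) = 238.3
  G: 643 − 3(168.7) = 137
  F: 0 + 2(168.7) = 337.4
  E: 1320 (inert)
Total out = 2033 mol/s; y_D = 238.3 / 2033 = 0.1172.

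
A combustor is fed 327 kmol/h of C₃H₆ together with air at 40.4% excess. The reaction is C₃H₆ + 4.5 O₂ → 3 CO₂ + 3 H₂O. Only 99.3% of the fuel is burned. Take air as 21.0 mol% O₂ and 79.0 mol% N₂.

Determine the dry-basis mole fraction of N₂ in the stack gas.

0.831

Stoichiometric O₂ = 4.5 × 327 = 1472 kmol/h; O₂ fed = 1472 × 1.404 = 2066 kmol/h.
N₂ fed = 2066 × 79/21 = 7772 kmol/h.
Fuel reacted = 0.993 × 327 → ξ = 324.7 kmol/h.
Outlet (n = n₀ + ν ξ):
  C₃H₆: 327 − 1(324.7) = 2.289
  O₂: 2066 − 4.5(324.7) = 604.8
  N₂: 7772 (inert)
  CO₂: 0 + 3(324.7) = 974.1
  H₂O: 0 + 3(324.7) = 974.1
Dry total = 9353 kmol/h; y_N₂ (dry) = 7772 / 9353 = 0.8309.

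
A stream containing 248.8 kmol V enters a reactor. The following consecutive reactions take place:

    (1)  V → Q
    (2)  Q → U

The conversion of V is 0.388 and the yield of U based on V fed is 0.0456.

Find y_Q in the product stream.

0.342

Conversion of V: V consumed = 1ξ₁ = 0.388 × 248.8 → ξ₁ = 96.53 kmol.
Yield of U: 1ξ₂ / 248.8 = 0.0456 → ξ₂ = 11.35 kmol.
Outlet amounts (n = n₀ + Σ ν·ξ):
  V: 248.8 − 1(96.53) = 152.3
  Q: 0 + 1(96.53) − 1(11.35) = 85.19
  U: 0 + 1(11.35) = 11.35
Total out = 248.8 kmol; y_Q = 85.19 / 248.8 = 0.3424.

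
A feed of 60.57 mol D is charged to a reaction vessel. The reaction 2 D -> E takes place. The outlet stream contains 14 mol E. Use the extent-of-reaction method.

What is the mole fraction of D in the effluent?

0.699

For E: n = n₀ + 1ξ → 14 = 0 + 1ξ, giving ξ = 14 mol.
Outlet amounts (n = n₀ + ν ξ):
  D: 60.57 − 2(14) = 32.57
  E: 0 + 1(14) = 14
Total out = 46.57 mol; y_D = 32.57 / 46.57 = 0.6994.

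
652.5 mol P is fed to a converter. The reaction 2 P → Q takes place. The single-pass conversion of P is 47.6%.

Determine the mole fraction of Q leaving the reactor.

P reacted = 0.476 × 652.5 = 310.6 mol; ν_P = −2, so ξ = 310.6/2 = 155.3 mol.
Outlet amounts (n = n₀ + ν ξ):
  P: 652.5 − 2(155.3) = 341.9
  Q: 0 + 1(155.3) = 155.3
Total out = 497.2 mol; y_Q = 155.3 / 497.2 = 0.3123.

0.312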